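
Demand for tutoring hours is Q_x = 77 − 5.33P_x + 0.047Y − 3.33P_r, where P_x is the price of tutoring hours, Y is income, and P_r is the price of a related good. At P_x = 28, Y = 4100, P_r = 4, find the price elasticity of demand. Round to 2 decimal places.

Q_x = 77 − 5.33(28) + 0.047(4100) − 3.33(4) = 77 − 149.24 + 192.7 − 13.32 = 107.14.
∂Q_x/∂P_x = −5.33, so E_p = (−5.33)·(28/107.14) ≈ -1.39.
|E_p| > 1: demand is elastic.

-1.39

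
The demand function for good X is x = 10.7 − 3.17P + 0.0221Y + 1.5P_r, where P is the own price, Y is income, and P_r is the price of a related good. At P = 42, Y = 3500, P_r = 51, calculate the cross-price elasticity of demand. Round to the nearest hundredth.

x = 10.7 − 3.17(42) + 0.0221(3500) + 1.5(51) = 10.7 − 133.14 + 77.35 + 76.5 = 31.41.
∂x/∂P_r = +1.5, so E_xy = 1.5·(51/31.41) ≈ 2.44.
E_xy > 0: the goods are substitutes.

2.44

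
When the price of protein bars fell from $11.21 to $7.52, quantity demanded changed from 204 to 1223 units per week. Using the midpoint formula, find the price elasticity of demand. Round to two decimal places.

%ΔQ = (1223 − 204)/[(204 + 1223)/2] = 1019/713.5 ≈ 1.4282.
%ΔP = (7.52 − 11.21)/[(11.21 + 7.52)/2] = -3.69/9.365 ≈ -0.3940.
Arc elasticity E = %ΔQ/%ΔP ≈ 1.4282/-0.3940 ≈ -3.62.
|E| > 1: demand is elastic over this range.

-3.62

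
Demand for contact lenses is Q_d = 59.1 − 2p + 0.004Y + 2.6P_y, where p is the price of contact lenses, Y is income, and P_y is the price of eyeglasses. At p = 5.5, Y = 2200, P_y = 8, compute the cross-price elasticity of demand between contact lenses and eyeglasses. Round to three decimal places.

At the given point, Q_d = 59.1 − 2(5.5) + 0.004(2200) + 2.6(8) = 59.1 − 11 + 8.8 + 20.8 = 77.7.
∂Q_d/∂P_y = +2.6, so E_xy = 2.6·(8/77.7) ≈ 0.268.
E_xy > 0: the goods are substitutes.

0.268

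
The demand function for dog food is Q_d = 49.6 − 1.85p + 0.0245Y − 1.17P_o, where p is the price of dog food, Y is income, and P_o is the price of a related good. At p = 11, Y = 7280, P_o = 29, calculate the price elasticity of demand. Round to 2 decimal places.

-0.12

First evaluate Q_d: 49.6 − 1.85(11) + 0.0245(7280) − 1.17(29) = 49.6 − 20.35 + 178.36 − 33.93 = 173.68.
∂Q_d/∂p = −1.85, so E_p = (−1.85)·(11/173.68) ≈ -0.12.
|E_p| < 1: demand is inelastic.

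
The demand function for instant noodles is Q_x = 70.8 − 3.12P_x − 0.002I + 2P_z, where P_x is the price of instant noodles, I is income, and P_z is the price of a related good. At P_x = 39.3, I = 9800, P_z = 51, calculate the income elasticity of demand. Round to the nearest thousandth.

Evaluating quantity at (P_x, I, P_z) gives Q_x = 70.8 − 3.12(39.3) − 0.002(9800) + 2(51) = 70.8 − 122.616 − 19.6 + 102 = 30.584.
∂Q_x/∂I = −0.002, so E_I = -0.002·(9800/30.584) ≈ -0.641.
E_I < 0: inferior good.

-0.641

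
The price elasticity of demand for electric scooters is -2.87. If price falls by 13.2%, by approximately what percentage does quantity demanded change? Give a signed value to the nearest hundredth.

37.88

%ΔQ ≈ E × %ΔP = (-2.87) × (-13.2%) ≈ 37.88%.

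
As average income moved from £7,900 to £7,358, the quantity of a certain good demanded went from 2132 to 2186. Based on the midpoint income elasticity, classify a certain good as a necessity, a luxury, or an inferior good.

inferior

%ΔQ = (2186 − 2132)/[(2132+2186)/2] = 54/2159 ≈ 0.0250.
%ΔI = (7,358 − 7,900)/[(7,900+7,358)/2] = -542/7629 ≈ -0.0710.
E_I = %ΔQ/%ΔI ≈ -0.352.
E_I < 0: inferior good.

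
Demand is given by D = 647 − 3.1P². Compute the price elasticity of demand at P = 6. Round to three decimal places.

-0.417

At P = 6, D = 535.4.
dD/dP = −2·3.1·P = −37.2.
Point elasticity E = (dD/dP)·(P/D) = -37.2 × 6/535.4 ≈ -0.417.
|E| < 1, so demand is inelastic at this price.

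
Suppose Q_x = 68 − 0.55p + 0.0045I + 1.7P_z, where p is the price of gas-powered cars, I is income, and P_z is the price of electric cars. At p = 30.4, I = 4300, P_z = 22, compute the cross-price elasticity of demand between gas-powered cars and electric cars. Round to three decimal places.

0.346

At the given point, Q_x = 68 − 0.55(30.4) + 0.0045(4300) + 1.7(22) = 68 − 16.72 + 19.35 + 37.4 = 108.03.
∂Q_x/∂P_z = +1.7, so E_xy = 1.7·(22/108.03) ≈ 0.346.
E_xy > 0: the goods are substitutes.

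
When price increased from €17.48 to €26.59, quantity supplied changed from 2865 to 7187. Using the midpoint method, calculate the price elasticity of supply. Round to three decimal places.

2.080

%ΔQ = (7187 − 2865)/[(2865 + 7187)/2] = 4322/5026 ≈ 0.8599.
%ΔP = (26.59 − 17.48)/[(17.48 + 26.59)/2] = 9.11/22.035 ≈ 0.4134.
Arc elasticity E = %ΔQ/%ΔP ≈ 0.8599/0.4134 ≈ 2.080.
|E| > 1: supply is elastic over this range.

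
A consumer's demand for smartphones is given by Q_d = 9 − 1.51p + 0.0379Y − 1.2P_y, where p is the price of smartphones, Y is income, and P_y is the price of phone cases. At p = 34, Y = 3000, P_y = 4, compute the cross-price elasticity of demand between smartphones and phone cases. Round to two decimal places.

Substituting, Q_d = 9 − 1.51(34) + 0.0379(3000) − 1.2(4) = 9 − 51.34 + 113.7 − 4.8 = 66.56.
∂Q_d/∂P_y = −1.2, so E_xy = -1.2·(4/66.56) ≈ -0.07.
E_xy < 0: the goods are complements.

-0.07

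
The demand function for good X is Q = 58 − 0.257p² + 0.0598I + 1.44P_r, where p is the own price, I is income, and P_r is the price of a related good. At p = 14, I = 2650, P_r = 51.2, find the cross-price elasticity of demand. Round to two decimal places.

0.31

First evaluate Q: 58 − 0.257(14)² + 0.0598(2650) + 1.44(51.2) = 58 − 50.372 + 158.47 + 73.728 = 239.826.
∂Q/∂P_r = +1.44, so E_xy = 1.44·(51.2/239.826) ≈ 0.31.
E_xy > 0: the goods are substitutes.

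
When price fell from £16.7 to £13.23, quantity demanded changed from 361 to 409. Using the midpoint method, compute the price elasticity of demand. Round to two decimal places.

%ΔQ = (409 − 361)/[(361 + 409)/2] = 48/385 ≈ 0.1247.
%ΔP = (13.23 − 16.7)/[(16.7 + 13.23)/2] = -3.47/14.965 ≈ -0.2319.
Arc elasticity E = %ΔQ/%ΔP ≈ 0.1247/-0.2319 ≈ -0.54.
|E| < 1: demand is inelastic over this range.

-0.54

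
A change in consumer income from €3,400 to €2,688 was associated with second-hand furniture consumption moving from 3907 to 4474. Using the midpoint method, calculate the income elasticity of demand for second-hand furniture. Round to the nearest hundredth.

-0.58

%ΔQ = (4474 − 3907)/[(3907+4474)/2] = 567/4190.5 ≈ 0.1353.
%ΔY = (2,688 − 3,400)/[(3,400+2,688)/2] = -712/3044 ≈ -0.2339.
E_I = %ΔQ/%ΔY ≈ -0.58.
E_I < 0: inferior good.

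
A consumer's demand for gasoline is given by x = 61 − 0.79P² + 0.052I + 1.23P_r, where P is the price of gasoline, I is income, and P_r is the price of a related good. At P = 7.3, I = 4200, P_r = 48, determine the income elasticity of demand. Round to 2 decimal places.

Substituting, x = 61 − 0.79(7.3)² + 0.052(4200) + 1.23(48) = 61 − 42.0991 + 218.4 + 59.04 = 296.3409.
∂x/∂I = +0.052, so E_I = 0.052·(4200/296.3409) ≈ 0.74.
E_I ∈ (0,1): normal good (necessity).

0.74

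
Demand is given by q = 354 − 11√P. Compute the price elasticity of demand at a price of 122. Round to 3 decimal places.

-0.261

At P = 122, q = 232.501.
dq/dP = −11/(2√P) = −11/(2·11.0454).
Point elasticity E = (dq/dP)·(P/q) = -0.4979 × 122/232.501 ≈ -0.261.
|E| < 1, so demand is inelastic at this price.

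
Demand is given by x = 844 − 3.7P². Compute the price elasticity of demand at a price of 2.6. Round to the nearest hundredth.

-0.06

At P = 2.6, x = 818.988.
dx/dP = −2·3.7·P = −19.24.
Point elasticity E = (dx/dP)·(P/x) = -19.24 × 2.6/818.988 ≈ -0.06.
|E| < 1, so demand is inelastic at this price.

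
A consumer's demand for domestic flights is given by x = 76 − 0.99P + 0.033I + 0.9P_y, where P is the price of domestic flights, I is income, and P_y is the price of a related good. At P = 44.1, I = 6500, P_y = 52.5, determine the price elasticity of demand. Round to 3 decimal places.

x = 76 − 0.99(44.1) + 0.033(6500) + 0.9(52.5) = 76 − 43.659 + 214.5 + 47.25 = 294.091.
∂x/∂P = −0.99, so E_p = (−0.99)·(44.1/294.091) ≈ -0.148.
|E_p| < 1: demand is inelastic.

-0.148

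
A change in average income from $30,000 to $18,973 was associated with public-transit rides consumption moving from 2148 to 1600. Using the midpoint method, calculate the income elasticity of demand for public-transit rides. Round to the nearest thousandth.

0.649

%ΔQ = (1600 − 2148)/[(2148+1600)/2] = -548/1874 ≈ -0.2924.
%ΔY = (18,973 − 30,000)/[(30,000+18,973)/2] = -11027/24486.5 ≈ -0.4503.
E_I = %ΔQ/%ΔY ≈ 0.649.
E_I ∈ (0,1): normal good (necessity).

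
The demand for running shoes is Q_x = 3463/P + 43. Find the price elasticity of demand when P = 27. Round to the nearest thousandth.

-0.749

At P = 27, Q_x = 171.2593.
dQ_x/dP = −3463/P² = −4.7503.
Point elasticity E = (dQ_x/dP)·(P/Q_x) = -4.7503 × 27/171.2593 ≈ -0.749.
|E| < 1, so demand is inelastic at this price.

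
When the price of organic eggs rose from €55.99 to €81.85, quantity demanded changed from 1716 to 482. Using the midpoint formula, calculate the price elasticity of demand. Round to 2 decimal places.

-2.99

%ΔQ = (482 − 1716)/[(1716 + 482)/2] = -1234/1099 ≈ -1.1228.
%ΔP = (81.85 − 55.99)/[(55.99 + 81.85)/2] = 25.86/68.92 ≈ 0.3752.
Arc elasticity E = %ΔQ/%ΔP ≈ -1.1228/0.3752 ≈ -2.99.
|E| > 1: demand is elastic over this range.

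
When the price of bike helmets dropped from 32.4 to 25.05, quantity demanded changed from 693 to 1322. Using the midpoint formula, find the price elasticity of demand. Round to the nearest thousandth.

-2.440

%ΔQ = (1322 − 693)/[(693 + 1322)/2] = 629/1007.5 ≈ 0.6243.
%Δp = (25.05 − 32.4)/[(32.4 + 25.05)/2] = -7.35/28.725 ≈ -0.2559.
Arc elasticity E = %ΔQ/%Δp ≈ 0.6243/-0.2559 ≈ -2.440.
|E| > 1: demand is elastic over this range.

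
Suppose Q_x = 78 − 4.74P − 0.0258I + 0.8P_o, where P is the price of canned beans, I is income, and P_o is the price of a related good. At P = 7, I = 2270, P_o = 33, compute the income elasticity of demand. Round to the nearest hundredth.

Substituting, Q_x = 78 − 4.74(7) − 0.0258(2270) + 0.8(33) = 78 − 33.18 − 58.566 + 26.4 = 12.654.
∂Q_x/∂I = −0.0258, so E_I = -0.0258·(2270/12.654) ≈ -4.63.
E_I < 0: inferior good.

-4.63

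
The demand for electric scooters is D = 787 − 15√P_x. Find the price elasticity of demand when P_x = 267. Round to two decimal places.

At P_x = 267, D = 541.898.
dD/dP_x = −15/(2√P_x) = −15/(2·16.3401).
Point elasticity E = (dD/dP_x)·(P_x/D) = -0.459 × 267/541.898 ≈ -0.23.
|E| < 1, so demand is inelastic at this price.

-0.23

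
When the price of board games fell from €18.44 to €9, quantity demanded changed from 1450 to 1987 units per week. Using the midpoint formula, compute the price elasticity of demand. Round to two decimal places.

-0.45

%ΔQ = (1987 − 1450)/[(1450 + 1987)/2] = 537/1718.5 ≈ 0.3125.
%Δp = (9 − 18.44)/[(18.44 + 9)/2] = -9.44/13.72 ≈ -0.6880.
Arc elasticity E = %ΔQ/%Δp ≈ 0.3125/-0.6880 ≈ -0.45.
|E| < 1: demand is inelastic over this range.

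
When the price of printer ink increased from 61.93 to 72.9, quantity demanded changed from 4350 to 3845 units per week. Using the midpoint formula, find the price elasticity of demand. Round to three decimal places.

-0.757

%ΔQ = (3845 − 4350)/[(4350 + 3845)/2] = -505/4097.5 ≈ -0.1232.
%ΔP = (72.9 − 61.93)/[(61.93 + 72.9)/2] = 10.97/67.415 ≈ 0.1627.
Arc elasticity E = %ΔQ/%ΔP ≈ -0.1232/0.1627 ≈ -0.757.
|E| < 1: demand is inelastic over this range.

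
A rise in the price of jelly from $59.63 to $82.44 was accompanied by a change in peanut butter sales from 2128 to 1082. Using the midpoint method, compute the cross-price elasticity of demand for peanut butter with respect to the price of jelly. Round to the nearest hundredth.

-2.03

%ΔQ_x = (1082 − 2128)/[(2128+1082)/2] = -1046/1605 ≈ -0.6517.
%ΔP_y = (82.44 − 59.63)/[(59.63+82.44)/2] ≈ 0.3211.
E_xy = -0.6517/0.3211 ≈ -2.03.
E_xy < 0, so peanut butter and jelly are complements.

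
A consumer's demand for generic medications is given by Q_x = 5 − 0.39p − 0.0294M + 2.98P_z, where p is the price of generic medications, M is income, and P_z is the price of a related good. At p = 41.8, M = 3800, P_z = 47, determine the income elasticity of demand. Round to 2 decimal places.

-6.56

Q_x = 5 − 0.39(41.8) − 0.0294(3800) + 2.98(47) = 5 − 16.302 − 111.72 + 140.06 = 17.038.
∂Q_x/∂M = −0.0294, so E_I = -0.0294·(3800/17.038) ≈ -6.56.
E_I < 0: inferior good.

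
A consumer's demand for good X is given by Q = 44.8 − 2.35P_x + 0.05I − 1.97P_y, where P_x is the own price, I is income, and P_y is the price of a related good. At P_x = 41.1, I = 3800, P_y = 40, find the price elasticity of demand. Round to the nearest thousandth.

At the given point, Q = 44.8 − 2.35(41.1) + 0.05(3800) − 1.97(40) = 44.8 − 96.585 + 190 − 78.8 = 59.415.
∂Q/∂P_x = −2.35, so E_p = (−2.35)·(41.1/59.415) ≈ -1.626.
|E_p| > 1: demand is elastic.

-1.626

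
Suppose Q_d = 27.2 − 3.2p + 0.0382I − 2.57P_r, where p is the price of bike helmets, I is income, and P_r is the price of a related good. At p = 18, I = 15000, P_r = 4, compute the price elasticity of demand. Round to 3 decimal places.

-0.108

First evaluate Q_d: 27.2 − 3.2(18) + 0.0382(15000) − 2.57(4) = 27.2 − 57.6 + 573 − 10.28 = 532.32.
∂Q_d/∂p = −3.2, so E_p = (−3.2)·(18/532.32) ≈ -0.108.
|E_p| < 1: demand is inelastic.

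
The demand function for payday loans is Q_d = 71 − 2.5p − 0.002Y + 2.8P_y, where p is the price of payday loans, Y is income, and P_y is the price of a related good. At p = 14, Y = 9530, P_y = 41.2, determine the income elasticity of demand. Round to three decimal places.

-0.144

Q_d = 71 − 2.5(14) − 0.002(9530) + 2.8(41.2) = 71 − 35 − 19.06 + 115.36 = 132.3.
∂Q_d/∂Y = −0.002, so E_I = -0.002·(9530/132.3) ≈ -0.144.
E_I < 0: inferior good.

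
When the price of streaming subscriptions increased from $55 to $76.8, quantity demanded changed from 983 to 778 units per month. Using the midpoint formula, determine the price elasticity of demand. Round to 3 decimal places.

-0.704

%Δq = (778 − 983)/[(983 + 778)/2] = -205/880.5 ≈ -0.2328.
%Δp = (76.8 − 55)/[(55 + 76.8)/2] = 21.8/65.9 ≈ 0.3308.
Arc elasticity E = %Δq/%Δp ≈ -0.2328/0.3308 ≈ -0.704.
|E| < 1: demand is inelastic over this range.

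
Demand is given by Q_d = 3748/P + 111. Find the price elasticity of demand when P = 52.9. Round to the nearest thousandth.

-0.390

At P = 52.9, Q_d = 181.8507.
dQ_d/dP = −3748/P² = −1.3393.
Point elasticity E = (dQ_d/dP)·(P/Q_d) = -1.3393 × 52.9/181.8507 ≈ -0.390.
|E| < 1, so demand is inelastic at this price.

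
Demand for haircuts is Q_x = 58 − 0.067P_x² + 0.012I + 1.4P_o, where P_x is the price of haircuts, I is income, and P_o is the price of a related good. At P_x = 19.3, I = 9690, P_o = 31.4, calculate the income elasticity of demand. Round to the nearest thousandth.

First evaluate Q_x: 58 − 0.067(19.3)² + 0.012(9690) + 1.4(31.4) = 58 − 24.9568 + 116.28 + 43.96 = 193.2832.
∂Q_x/∂I = +0.012, so E_I = 0.012·(9690/193.2832) ≈ 0.602.
E_I ∈ (0,1): normal good (necessity).

0.602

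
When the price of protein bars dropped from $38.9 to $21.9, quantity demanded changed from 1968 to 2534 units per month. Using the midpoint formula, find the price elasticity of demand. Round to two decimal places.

%ΔQ = (2534 − 1968)/[(1968 + 2534)/2] = 566/2251 ≈ 0.2514.
%Δp = (21.9 − 38.9)/[(38.9 + 21.9)/2] = -17/30.4 ≈ -0.5592.
Arc elasticity E = %ΔQ/%Δp ≈ 0.2514/-0.5592 ≈ -0.45.
|E| < 1: demand is inelastic over this range.

-0.45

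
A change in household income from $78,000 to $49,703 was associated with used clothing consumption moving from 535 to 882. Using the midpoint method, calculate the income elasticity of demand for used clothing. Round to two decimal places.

-1.11

%ΔQ = (882 − 535)/[(535+882)/2] = 347/708.5 ≈ 0.4898.
%ΔI = (49,703 − 78,000)/[(78,000+49,703)/2] = -28297/63851.5 ≈ -0.4432.
E_I = %ΔQ/%ΔI ≈ -1.11.
E_I < 0: inferior good.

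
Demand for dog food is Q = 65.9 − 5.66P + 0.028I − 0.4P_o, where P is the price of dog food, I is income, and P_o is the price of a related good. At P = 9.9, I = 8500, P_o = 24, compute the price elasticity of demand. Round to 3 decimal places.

-0.235

Q = 65.9 − 5.66(9.9) + 0.028(8500) − 0.4(24) = 65.9 − 56.034 + 238 − 9.6 = 238.266.
∂Q/∂P = −5.66, so E_p = (−5.66)·(9.9/238.266) ≈ -0.235.
|E_p| < 1: demand is inelastic.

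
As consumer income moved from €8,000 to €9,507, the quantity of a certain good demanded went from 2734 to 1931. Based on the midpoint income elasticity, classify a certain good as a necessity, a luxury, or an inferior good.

%ΔQ = (1931 − 2734)/[(2734+1931)/2] = -803/2332.5 ≈ -0.3443.
%ΔY = (9,507 − 8,000)/[(8,000+9,507)/2] = 1507/8753.5 ≈ 0.1722.
E_I = %ΔQ/%ΔY ≈ -2.000.
E_I < 0: inferior good.

inferior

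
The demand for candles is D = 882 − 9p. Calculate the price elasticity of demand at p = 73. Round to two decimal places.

-2.92

At p = 73, D = 225.
dD/dp = −9.
Point elasticity E = (dD/dp)·(p/D) = -9 × 73/225 ≈ -2.92.
|E| > 1, so demand is elastic at this price.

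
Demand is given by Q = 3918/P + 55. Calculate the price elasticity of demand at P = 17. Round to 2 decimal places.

At P = 17, Q = 285.4706.
dQ/dP = −3918/P² = −13.5571.
Point elasticity E = (dQ/dP)·(P/Q) = -13.5571 × 17/285.4706 ≈ -0.81.
|E| < 1, so demand is inelastic at this price.

-0.81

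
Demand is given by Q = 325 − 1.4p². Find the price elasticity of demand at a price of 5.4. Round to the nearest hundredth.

At p = 5.4, Q = 284.176.
dQ/dp = −2·1.4·p = −15.12.
Point elasticity E = (dQ/dp)·(p/Q) = -15.12 × 5.4/284.176 ≈ -0.29.
|E| < 1, so demand is inelastic at this price.

-0.29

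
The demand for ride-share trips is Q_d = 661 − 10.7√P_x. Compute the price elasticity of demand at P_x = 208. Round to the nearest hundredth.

-0.15

At P_x = 208, Q_d = 506.6824.
dQ_d/dP_x = −10.7/(2√P_x) = −10.7/(2·14.4222).
Point elasticity E = (dQ_d/dP_x)·(P_x/Q_d) = -0.371 × 208/506.6824 ≈ -0.15.
|E| < 1, so demand is inelastic at this price.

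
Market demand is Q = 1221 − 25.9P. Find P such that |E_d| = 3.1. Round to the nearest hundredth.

35.64

Set −bP/(a − bP) = −3.1 ⇒ bP = 3.1(a − bP) ⇒ bP(1+3.1) = 3.1·a.
P = 3.1·1221/(25.9·4.1) ≈ 35.64.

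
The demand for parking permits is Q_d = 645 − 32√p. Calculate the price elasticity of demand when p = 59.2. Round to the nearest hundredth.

At p = 59.2, Q_d = 398.7871.
dQ_d/dp = −32/(2√p) = −32/(2·7.6942).
Point elasticity E = (dQ_d/dp)·(p/Q_d) = -2.0795 × 59.2/398.7871 ≈ -0.31.
|E| < 1, so demand is inelastic at this price.

-0.31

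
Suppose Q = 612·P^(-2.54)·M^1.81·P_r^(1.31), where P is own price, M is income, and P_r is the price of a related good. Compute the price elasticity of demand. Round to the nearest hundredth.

For a Cobb–Douglas (constant-elasticity) form Q = A·P^α·…, the elasticity with respect to P equals the exponent α at every point.
Here the exponent on P is -2.54, so the price elasticity of demand is -2.54.

-2.54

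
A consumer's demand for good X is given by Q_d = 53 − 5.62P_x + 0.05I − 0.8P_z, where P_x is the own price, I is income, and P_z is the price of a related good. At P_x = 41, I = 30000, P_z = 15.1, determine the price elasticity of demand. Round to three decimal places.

-0.176

Evaluating quantity at (P_x, I, P_z) gives Q_d = 53 − 5.62(41) + 0.05(30000) − 0.8(15.1) = 53 − 230.42 + 1500 − 12.08 = 1310.5.
∂Q_d/∂P_x = −5.62, so E_p = (−5.62)·(41/1310.5) ≈ -0.176.
|E_p| < 1: demand is inelastic.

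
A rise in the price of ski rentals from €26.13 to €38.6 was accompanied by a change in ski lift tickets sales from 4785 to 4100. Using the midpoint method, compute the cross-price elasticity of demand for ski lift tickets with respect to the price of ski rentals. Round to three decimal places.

-0.400

%ΔQ_x = (4100 − 4785)/[(4785+4100)/2] = -685/4442.5 ≈ -0.1542.
%ΔP_y = (38.6 − 26.13)/[(26.13+38.6)/2] ≈ 0.3853.
E_xy = -0.1542/0.3853 ≈ -0.400.
E_xy < 0, so ski lift tickets and ski rentals are complements.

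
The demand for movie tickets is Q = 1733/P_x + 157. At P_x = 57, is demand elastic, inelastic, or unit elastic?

inelastic

At P_x = 57, Q = 187.4035.
dQ/dP_x = −1733/P_x² = −0.5334.
Point elasticity E = (dQ/dP_x)·(P_x/Q) = -0.5334 × 57/187.4035 ≈ -0.162.
|E| ≈ 0.162 < 1, so demand is inelastic.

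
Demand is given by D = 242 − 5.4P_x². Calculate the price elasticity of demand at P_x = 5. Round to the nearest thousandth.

At P_x = 5, D = 107.
dD/dP_x = −2·5.4·P_x = −54.
Point elasticity E = (dD/dP_x)·(P_x/D) = -54 × 5/107 ≈ -2.523.
|E| > 1, so demand is elastic at this price.

-2.523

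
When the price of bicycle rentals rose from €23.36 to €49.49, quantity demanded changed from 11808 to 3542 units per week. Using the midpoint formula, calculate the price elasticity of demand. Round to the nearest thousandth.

%Δq = (3542 − 11808)/[(11808 + 3542)/2] = -8266/7675 ≈ -1.0770.
%Δp = (49.49 − 23.36)/[(23.36 + 49.49)/2] = 26.13/36.425 ≈ 0.7174.
Arc elasticity E = %Δq/%Δp ≈ -1.0770/0.7174 ≈ -1.501.
|E| > 1: demand is elastic over this range.

-1.501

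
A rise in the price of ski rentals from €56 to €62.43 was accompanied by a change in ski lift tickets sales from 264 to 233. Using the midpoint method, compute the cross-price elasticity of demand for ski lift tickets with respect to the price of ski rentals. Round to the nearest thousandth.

-1.149

%ΔQ_x = (233 − 264)/[(264+233)/2] = -31/248.5 ≈ -0.1247.
%ΔP_y = (62.43 − 56)/[(56+62.43)/2] ≈ 0.1086.
E_xy = -0.1247/0.1086 ≈ -1.149.
E_xy < 0, so ski lift tickets and ski rentals are complements.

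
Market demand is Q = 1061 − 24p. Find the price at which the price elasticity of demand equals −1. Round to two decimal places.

For linear demand Q = a − bp, E = −bp/(a − bp). |E| = 1 ⇒ bp = a − bp ⇒ p = a/(2b).
p = 1061/(2·24) ≈ 22.10.

22.10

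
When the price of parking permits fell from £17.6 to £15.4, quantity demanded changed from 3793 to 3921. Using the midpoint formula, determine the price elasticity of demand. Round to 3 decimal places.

%Δq = (3921 − 3793)/[(3793 + 3921)/2] = 128/3857 ≈ 0.0332.
%ΔP = (15.4 − 17.6)/[(17.6 + 15.4)/2] = -2.2/16.5 ≈ -0.1333.
Arc elasticity E = %Δq/%ΔP ≈ 0.0332/-0.1333 ≈ -0.249.
|E| < 1: demand is inelastic over this range.

-0.249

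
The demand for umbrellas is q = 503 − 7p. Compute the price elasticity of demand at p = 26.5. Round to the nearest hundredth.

At p = 26.5, q = 317.5.
dq/dp = −7.
Point elasticity E = (dq/dp)·(p/q) = -7 × 26.5/317.5 ≈ -0.58.
|E| < 1, so demand is inelastic at this price.

-0.58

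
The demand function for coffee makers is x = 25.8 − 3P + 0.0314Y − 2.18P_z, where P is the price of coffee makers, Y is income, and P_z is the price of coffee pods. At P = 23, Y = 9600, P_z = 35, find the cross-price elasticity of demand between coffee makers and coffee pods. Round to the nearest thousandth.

Substituting, x = 25.8 − 3(23) + 0.0314(9600) − 2.18(35) = 25.8 − 69 + 301.44 − 76.3 = 181.94.
∂x/∂P_z = −2.18, so E_xy = -2.18·(35/181.94) ≈ -0.419.
E_xy < 0: the goods are complements.

-0.419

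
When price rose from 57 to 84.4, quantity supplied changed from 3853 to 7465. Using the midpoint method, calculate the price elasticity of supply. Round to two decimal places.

1.65

%Δq = (7465 − 3853)/[(3853 + 7465)/2] = 3612/5659 ≈ 0.6383.
%Δp = (84.4 − 57)/[(57 + 84.4)/2] = 27.4/70.7 ≈ 0.3876.
Arc elasticity E = %Δq/%Δp ≈ 0.6383/0.3876 ≈ 1.65.
|E| > 1: supply is elastic over this range.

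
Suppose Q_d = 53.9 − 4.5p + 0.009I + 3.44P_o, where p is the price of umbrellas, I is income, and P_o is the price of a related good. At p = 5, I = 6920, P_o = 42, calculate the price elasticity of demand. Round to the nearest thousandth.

Evaluating quantity at (p, I, P_o) gives Q_d = 53.9 − 4.5(5) + 0.009(6920) + 3.44(42) = 53.9 − 22.5 + 62.28 + 144.48 = 238.16.
∂Q_d/∂p = −4.5, so E_p = (−4.5)·(5/238.16) ≈ -0.094.
|E_p| < 1: demand is inelastic.

-0.094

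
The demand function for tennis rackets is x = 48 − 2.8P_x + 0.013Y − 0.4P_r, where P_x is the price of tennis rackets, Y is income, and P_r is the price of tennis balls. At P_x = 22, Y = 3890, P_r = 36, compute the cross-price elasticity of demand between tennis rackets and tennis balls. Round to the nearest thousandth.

First evaluate x: 48 − 2.8(22) + 0.013(3890) − 0.4(36) = 48 − 61.6 + 50.57 − 14.4 = 22.57.
∂x/∂P_r = −0.4, so E_xy = -0.4·(36/22.57) ≈ -0.638.
E_xy < 0: the goods are complements.

-0.638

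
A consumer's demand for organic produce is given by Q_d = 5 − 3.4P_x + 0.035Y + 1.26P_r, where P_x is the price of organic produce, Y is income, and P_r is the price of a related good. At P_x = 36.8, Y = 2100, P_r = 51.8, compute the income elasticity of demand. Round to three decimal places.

3.941

First evaluate Q_d: 5 − 3.4(36.8) + 0.035(2100) + 1.26(51.8) = 5 − 125.12 + 73.5 + 65.268 = 18.648.
∂Q_d/∂Y = +0.035, so E_I = 0.035·(2100/18.648) ≈ 3.941.
E_I > 1: normal good (luxury).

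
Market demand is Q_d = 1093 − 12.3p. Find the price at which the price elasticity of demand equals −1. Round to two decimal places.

44.43

For linear demand Q_d = a − bp, E = −bp/(a − bp). |E| = 1 ⇒ bp = a − bp ⇒ p = a/(2b).
p = 1093/(2·12.3) ≈ 44.43.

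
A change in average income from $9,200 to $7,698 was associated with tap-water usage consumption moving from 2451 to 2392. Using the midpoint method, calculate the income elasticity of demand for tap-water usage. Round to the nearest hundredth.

0.14

%ΔQ = (2392 − 2451)/[(2451+2392)/2] = -59/2421.5 ≈ -0.0244.
%ΔI = (7,698 − 9,200)/[(9,200+7,698)/2] = -1502/8449 ≈ -0.1778.
E_I = %ΔQ/%ΔI ≈ 0.14.
E_I ∈ (0,1): normal good (necessity).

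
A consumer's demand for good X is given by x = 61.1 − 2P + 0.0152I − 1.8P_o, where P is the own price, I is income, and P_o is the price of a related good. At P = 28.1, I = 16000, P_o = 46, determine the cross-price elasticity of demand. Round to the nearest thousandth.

Substituting, x = 61.1 − 2(28.1) + 0.0152(16000) − 1.8(46) = 61.1 − 56.2 + 243.2 − 82.8 = 165.3.
∂x/∂P_o = −1.8, so E_xy = -1.8·(46/165.3) ≈ -0.501.
E_xy < 0: the goods are complements.

-0.501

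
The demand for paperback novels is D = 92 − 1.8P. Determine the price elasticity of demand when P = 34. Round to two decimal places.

At P = 34, D = 30.8.
dD/dP = −1.8.
Point elasticity E = (dD/dP)·(P/D) = -1.8 × 34/30.8 ≈ -1.99.
|E| > 1, so demand is elastic at this price.

-1.99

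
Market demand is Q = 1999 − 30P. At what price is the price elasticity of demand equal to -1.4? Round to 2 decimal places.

Set −bP/(a − bP) = −1.4 ⇒ bP = 1.4(a − bP) ⇒ bP(1+1.4) = 1.4·a.
P = 1.4·1999/(30·2.4) ≈ 38.87.

38.87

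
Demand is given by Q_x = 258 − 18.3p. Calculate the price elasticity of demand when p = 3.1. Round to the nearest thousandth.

At p = 3.1, Q_x = 201.27.
dQ_x/dp = −18.3.
Point elasticity E = (dQ_x/dp)·(p/Q_x) = -18.3 × 3.1/201.27 ≈ -0.282.
|E| < 1, so demand is inelastic at this price.

-0.282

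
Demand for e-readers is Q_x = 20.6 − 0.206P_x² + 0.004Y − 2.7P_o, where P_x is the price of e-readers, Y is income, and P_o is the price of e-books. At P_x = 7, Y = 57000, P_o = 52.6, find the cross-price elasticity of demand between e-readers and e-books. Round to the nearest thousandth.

-1.472

Substituting, Q_x = 20.6 − 0.206(7)² + 0.004(57000) − 2.7(52.6) = 20.6 − 10.094 + 228 − 142.02 = 96.486.
∂Q_x/∂P_o = −2.7, so E_xy = -2.7·(52.6/96.486) ≈ -1.472.
E_xy < 0: the goods are complements.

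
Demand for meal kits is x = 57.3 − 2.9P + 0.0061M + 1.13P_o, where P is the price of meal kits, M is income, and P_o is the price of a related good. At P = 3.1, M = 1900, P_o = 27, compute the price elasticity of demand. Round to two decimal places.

x = 57.3 − 2.9(3.1) + 0.0061(1900) + 1.13(27) = 57.3 − 8.99 + 11.59 + 30.51 = 90.41.
∂x/∂P = −2.9, so E_p = (−2.9)·(3.1/90.41) ≈ -0.10.
|E_p| < 1: demand is inelastic.

-0.10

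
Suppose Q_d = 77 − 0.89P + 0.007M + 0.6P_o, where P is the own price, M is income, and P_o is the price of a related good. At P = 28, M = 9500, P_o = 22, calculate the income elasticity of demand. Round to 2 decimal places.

0.50

First evaluate Q_d: 77 − 0.89(28) + 0.007(9500) + 0.6(22) = 77 − 24.92 + 66.5 + 13.2 = 131.78.
∂Q_d/∂M = +0.007, so E_I = 0.007·(9500/131.78) ≈ 0.50.
E_I ∈ (0,1): normal good (necessity).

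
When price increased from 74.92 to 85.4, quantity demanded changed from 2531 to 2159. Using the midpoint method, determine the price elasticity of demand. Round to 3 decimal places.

-1.213

%ΔQ = (2159 − 2531)/[(2531 + 2159)/2] = -372/2345 ≈ -0.1586.
%ΔP = (85.4 − 74.92)/[(74.92 + 85.4)/2] = 10.48/80.16 ≈ 0.1307.
Arc elasticity E = %ΔQ/%ΔP ≈ -0.1586/0.1307 ≈ -1.213.
|E| > 1: demand is elastic over this range.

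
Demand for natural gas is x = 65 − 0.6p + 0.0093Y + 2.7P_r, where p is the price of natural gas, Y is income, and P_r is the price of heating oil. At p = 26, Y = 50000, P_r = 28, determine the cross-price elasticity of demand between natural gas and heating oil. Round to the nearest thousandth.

Evaluating quantity at (p, Y, P_r) gives x = 65 − 0.6(26) + 0.0093(50000) + 2.7(28) = 65 − 15.6 + 465 + 75.6 = 590.
∂x/∂P_r = +2.7, so E_xy = 2.7·(28/590) ≈ 0.128.
E_xy > 0: the goods are substitutes.

0.128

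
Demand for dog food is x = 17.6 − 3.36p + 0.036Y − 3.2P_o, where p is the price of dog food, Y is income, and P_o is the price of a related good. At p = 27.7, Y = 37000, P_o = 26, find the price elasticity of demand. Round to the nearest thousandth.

-0.079

First evaluate x: 17.6 − 3.36(27.7) + 0.036(37000) − 3.2(26) = 17.6 − 93.072 + 1332 − 83.2 = 1173.328.
∂x/∂p = −3.36, so E_p = (−3.36)·(27.7/1173.328) ≈ -0.079.
|E_p| < 1: demand is inelastic.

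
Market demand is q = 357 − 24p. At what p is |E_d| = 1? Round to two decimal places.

For linear demand q = a − bp, E = −bp/(a − bp). |E| = 1 ⇒ bp = a − bp ⇒ p = a/(2b).
p = 357/(2·24) ≈ 7.44.

7.44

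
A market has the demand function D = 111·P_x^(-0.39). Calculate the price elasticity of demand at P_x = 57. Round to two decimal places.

-0.39

For a Cobb–Douglas (constant-elasticity) form D = A·P_x^α·…, the elasticity with respect to P_x equals the exponent α at every point.
Here the exponent on P_x is -0.39, so the price elasticity of demand is -0.39.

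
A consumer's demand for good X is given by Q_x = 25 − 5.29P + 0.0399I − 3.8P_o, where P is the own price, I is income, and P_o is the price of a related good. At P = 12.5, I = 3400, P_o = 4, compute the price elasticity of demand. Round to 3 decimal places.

At the given point, Q_x = 25 − 5.29(12.5) + 0.0399(3400) − 3.8(4) = 25 − 66.125 + 135.66 − 15.2 = 79.335.
∂Q_x/∂P = −5.29, so E_p = (−5.29)·(12.5/79.335) ≈ -0.833.
|E_p| < 1: demand is inelastic.

-0.833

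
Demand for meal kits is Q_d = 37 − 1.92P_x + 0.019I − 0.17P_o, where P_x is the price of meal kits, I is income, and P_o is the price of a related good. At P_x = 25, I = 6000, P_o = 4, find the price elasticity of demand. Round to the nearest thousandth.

-0.469

First evaluate Q_d: 37 − 1.92(25) + 0.019(6000) − 0.17(4) = 37 − 48 + 114 − 0.68 = 102.32.
∂Q_d/∂P_x = −1.92, so E_p = (−1.92)·(25/102.32) ≈ -0.469.
|E_p| < 1: demand is inelastic.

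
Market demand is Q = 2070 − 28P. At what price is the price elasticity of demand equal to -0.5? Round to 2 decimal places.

Set −bP/(a − bP) = −0.5 ⇒ bP = 0.5(a − bP) ⇒ bP(1+0.5) = 0.5·a.
P = 0.5·2070/(28·1.5) ≈ 24.64.

24.64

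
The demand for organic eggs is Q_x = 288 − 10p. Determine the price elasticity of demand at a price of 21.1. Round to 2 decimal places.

At p = 21.1, Q_x = 77.
dQ_x/dp = −10.
Point elasticity E = (dQ_x/dp)·(p/Q_x) = -10 × 21.1/77 ≈ -2.74.
|E| > 1, so demand is elastic at this price.

-2.74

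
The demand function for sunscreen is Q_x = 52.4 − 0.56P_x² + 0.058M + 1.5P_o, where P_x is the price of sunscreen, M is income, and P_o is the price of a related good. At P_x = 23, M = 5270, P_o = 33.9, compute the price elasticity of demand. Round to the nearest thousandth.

Evaluating quantity at (P_x, M, P_o) gives Q_x = 52.4 − 0.56(23)² + 0.058(5270) + 1.5(33.9) = 52.4 − 296.24 + 305.66 + 50.85 = 112.67.
∂Q_x/∂P_x = −2·0.56·P_x = -25.76, so E_p = -25.76·(23/112.67) ≈ -5.259.
|E_p| > 1: demand is elastic.

-5.259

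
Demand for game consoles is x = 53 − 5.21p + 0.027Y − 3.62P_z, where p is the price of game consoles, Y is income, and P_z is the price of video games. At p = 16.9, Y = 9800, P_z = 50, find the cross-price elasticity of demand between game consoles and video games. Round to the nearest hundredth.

At the given point, x = 53 − 5.21(16.9) + 0.027(9800) − 3.62(50) = 53 − 88.049 + 264.6 − 181 = 48.551.
∂x/∂P_z = −3.62, so E_xy = -3.62·(50/48.551) ≈ -3.73.
E_xy < 0: the goods are complements.

-3.73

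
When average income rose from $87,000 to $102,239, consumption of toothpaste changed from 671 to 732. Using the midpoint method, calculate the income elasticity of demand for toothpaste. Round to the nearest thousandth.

%ΔQ = (732 − 671)/[(671+732)/2] = 61/701.5 ≈ 0.0870.
%ΔI = (102,239 − 87,000)/[(87,000+102,239)/2] = 15239/94619.5 ≈ 0.1611.
E_I = %ΔQ/%ΔI ≈ 0.540.
E_I ∈ (0,1): normal good (necessity).

0.540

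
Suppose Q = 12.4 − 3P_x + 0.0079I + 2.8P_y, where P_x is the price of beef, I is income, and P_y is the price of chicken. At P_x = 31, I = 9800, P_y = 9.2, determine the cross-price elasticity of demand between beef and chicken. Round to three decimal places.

1.141

At the given point, Q = 12.4 − 3(31) + 0.0079(9800) + 2.8(9.2) = 12.4 − 93 + 77.42 + 25.76 = 22.58.
∂Q/∂P_y = +2.8, so E_xy = 2.8·(9.2/22.58) ≈ 1.141.
E_xy > 0: the goods are substitutes.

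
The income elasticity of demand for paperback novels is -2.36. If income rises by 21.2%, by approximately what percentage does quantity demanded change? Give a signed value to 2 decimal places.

%ΔQ ≈ E × %ΔI = (-2.36) × (21.2%) ≈ -50.03%.

-50.03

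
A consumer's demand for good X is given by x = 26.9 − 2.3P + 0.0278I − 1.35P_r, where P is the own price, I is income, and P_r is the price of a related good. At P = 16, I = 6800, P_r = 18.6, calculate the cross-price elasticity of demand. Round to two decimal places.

-0.16

Substituting, x = 26.9 − 2.3(16) + 0.0278(6800) − 1.35(18.6) = 26.9 − 36.8 + 189.04 − 25.11 = 154.03.
∂x/∂P_r = −1.35, so E_xy = -1.35·(18.6/154.03) ≈ -0.16.
E_xy < 0: the goods are complements.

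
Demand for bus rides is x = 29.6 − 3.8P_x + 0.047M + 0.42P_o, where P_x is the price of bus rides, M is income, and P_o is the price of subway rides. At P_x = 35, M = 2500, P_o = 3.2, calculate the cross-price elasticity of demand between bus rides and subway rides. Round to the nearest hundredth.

At the given point, x = 29.6 − 3.8(35) + 0.047(2500) + 0.42(3.2) = 29.6 − 133 + 117.5 + 1.344 = 15.444.
∂x/∂P_o = +0.42, so E_xy = 0.42·(3.2/15.444) ≈ 0.09.
E_xy > 0: the goods are substitutes.

0.09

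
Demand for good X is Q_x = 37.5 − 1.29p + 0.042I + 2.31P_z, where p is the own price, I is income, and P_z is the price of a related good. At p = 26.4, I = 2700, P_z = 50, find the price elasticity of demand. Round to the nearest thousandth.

Q_x = 37.5 − 1.29(26.4) + 0.042(2700) + 2.31(50) = 37.5 − 34.056 + 113.4 + 115.5 = 232.344.
∂Q_x/∂p = −1.29, so E_p = (−1.29)·(26.4/232.344) ≈ -0.147.
|E_p| < 1: demand is inelastic.

-0.147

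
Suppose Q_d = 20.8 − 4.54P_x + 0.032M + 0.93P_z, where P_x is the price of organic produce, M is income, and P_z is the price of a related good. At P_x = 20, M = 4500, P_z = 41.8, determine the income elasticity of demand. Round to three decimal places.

1.276

At the given point, Q_d = 20.8 − 4.54(20) + 0.032(4500) + 0.93(41.8) = 20.8 − 90.8 + 144 + 38.874 = 112.874.
∂Q_d/∂M = +0.032, so E_I = 0.032·(4500/112.874) ≈ 1.276.
E_I > 1: normal good (luxury).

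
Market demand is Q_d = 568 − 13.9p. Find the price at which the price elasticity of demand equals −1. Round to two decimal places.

20.43

For linear demand Q_d = a − bp, E = −bp/(a − bp). |E| = 1 ⇒ bp = a − bp ⇒ p = a/(2b).
p = 568/(2·13.9) ≈ 20.43.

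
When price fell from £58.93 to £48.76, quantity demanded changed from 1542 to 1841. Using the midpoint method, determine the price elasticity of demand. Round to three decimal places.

-0.936

%Δq = (1841 − 1542)/[(1542 + 1841)/2] = 299/1691.5 ≈ 0.1768.
%ΔP = (48.76 − 58.93)/[(58.93 + 48.76)/2] = -10.17/53.845 ≈ -0.1889.
Arc elasticity E = %Δq/%ΔP ≈ 0.1768/-0.1889 ≈ -0.936.
|E| < 1: demand is inelastic over this range.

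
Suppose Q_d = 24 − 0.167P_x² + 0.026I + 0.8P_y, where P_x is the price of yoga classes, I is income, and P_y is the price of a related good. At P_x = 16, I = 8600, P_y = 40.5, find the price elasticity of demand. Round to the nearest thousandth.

Substituting, Q_d = 24 − 0.167(16)² + 0.026(8600) + 0.8(40.5) = 24 − 42.752 + 223.6 + 32.4 = 237.248.
∂Q_d/∂P_x = −2·0.167·P_x = -5.344, so E_p = -5.344·(16/237.248) ≈ -0.360.
|E_p| < 1: demand is inelastic.

-0.360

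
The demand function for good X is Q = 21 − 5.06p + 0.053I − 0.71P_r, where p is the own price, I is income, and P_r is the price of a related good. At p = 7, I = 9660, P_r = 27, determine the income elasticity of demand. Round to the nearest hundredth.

1.07

First evaluate Q: 21 − 5.06(7) + 0.053(9660) − 0.71(27) = 21 − 35.42 + 511.98 − 19.17 = 478.39.
∂Q/∂I = +0.053, so E_I = 0.053·(9660/478.39) ≈ 1.07.
E_I > 1: normal good (luxury).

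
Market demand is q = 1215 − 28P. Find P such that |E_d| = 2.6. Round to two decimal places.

31.34

Set −bP/(a − bP) = −2.6 ⇒ bP = 2.6(a − bP) ⇒ bP(1+2.6) = 2.6·a.
P = 2.6·1215/(28·3.6) ≈ 31.34.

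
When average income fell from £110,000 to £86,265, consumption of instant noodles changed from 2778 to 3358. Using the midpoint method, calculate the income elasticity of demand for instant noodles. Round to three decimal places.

%ΔQ = (3358 − 2778)/[(2778+3358)/2] = 580/3068 ≈ 0.1890.
%ΔY = (86,265 − 110,000)/[(110,000+86,265)/2] = -23735/98132.5 ≈ -0.2419.
E_I = %ΔQ/%ΔY ≈ -0.782.
E_I < 0: inferior good.

-0.782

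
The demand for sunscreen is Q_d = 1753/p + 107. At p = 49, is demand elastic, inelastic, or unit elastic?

inelastic

At p = 49, Q_d = 142.7755.
dQ_d/dp = −1753/p² = −0.7301.
Point elasticity E = (dQ_d/dp)·(p/Q_d) = -0.7301 × 49/142.7755 ≈ -0.251.
|E| ≈ 0.251 < 1, so demand is inelastic.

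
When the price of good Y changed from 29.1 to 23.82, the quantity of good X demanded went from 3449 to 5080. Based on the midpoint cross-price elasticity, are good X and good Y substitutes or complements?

%ΔQ_x = (5080 − 3449)/[(3449+5080)/2] = 1631/4264.5 ≈ 0.3825.
%ΔP_y = (23.82 − 29.1)/[(29.1+23.82)/2] ≈ -0.1995.
E_xy = 0.3825/-0.1995 ≈ -1.917.
E_xy < 0, so the goods are complements.

complements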